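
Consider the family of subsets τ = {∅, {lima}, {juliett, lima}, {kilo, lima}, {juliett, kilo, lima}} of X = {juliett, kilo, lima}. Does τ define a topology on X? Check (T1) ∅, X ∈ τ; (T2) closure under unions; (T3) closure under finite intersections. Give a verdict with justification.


τ IS a topology on X.

Axiom (T1): ∅ ∈ τ? Yes; X ∈ τ? Yes.
Axiom (T2/T3): check pairwise unions and intersections of members of τ.
All pairwise intersections and unions checked — each lies in τ. Therefore τ satisfies (T1), (T2), (T3): it IS a topology on X.


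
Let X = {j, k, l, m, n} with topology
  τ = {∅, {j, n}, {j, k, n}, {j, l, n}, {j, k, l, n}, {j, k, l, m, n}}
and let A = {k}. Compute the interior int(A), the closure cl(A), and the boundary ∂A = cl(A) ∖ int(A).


int(A) = ∅, cl(A) = {k, m}, ∂A = {k, m}.

Closed sets in (X, τ) are complements of opens:
  closed(X, τ) = {∅, {m}, {k, m}, {l, m}, {k, l, m}, {j, k, l, m, n}}.
int(A) = ⋃ {U ∈ τ : U ⊆ A}. Opens contained in A: ∅.
Taking the union of these: int(A) = ∅.
cl(A) = ⋂ {C closed : A ⊆ C}. Closed sets containing A: {k, m}, {k, l, m}, {j, k, l, m, n}.
Intersecting these: cl(A) = {k, m}.
∂A = cl(A) ∖ int(A) = {k, m} ∖ ∅ = {k, m}.


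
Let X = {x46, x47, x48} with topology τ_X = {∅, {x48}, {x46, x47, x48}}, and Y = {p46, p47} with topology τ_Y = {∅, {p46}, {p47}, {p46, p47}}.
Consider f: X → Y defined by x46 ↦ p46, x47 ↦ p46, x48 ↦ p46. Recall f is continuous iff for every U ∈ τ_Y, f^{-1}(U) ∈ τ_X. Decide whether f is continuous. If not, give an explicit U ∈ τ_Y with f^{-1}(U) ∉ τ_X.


f IS continuous.

Compute f^{-1}(U) for each U ∈ τ_Y:
  U = ∅: f^{-1}(U) = ∅ ∈ τ_X ✓.
  U = {p46}: f^{-1}(U) = {x46, x47, x48} ∈ τ_X ✓.
  U = {p47}: f^{-1}(U) = ∅ ∈ τ_X ✓.
  U = {p46, p47}: f^{-1}(U) = {x46, x47, x48} ∈ τ_X ✓.
Every preimage lies in τ_X, so f IS continuous.


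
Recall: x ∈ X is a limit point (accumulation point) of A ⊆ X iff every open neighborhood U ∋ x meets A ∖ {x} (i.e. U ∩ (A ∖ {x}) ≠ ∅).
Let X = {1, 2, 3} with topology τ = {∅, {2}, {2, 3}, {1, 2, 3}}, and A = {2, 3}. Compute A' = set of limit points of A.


A' = {1, 3}

For each x ∈ X, list the open sets U ∈ τ with x ∈ U, then check whether U ∩ (A ∖ {x}) ≠ ∅ for every such U.
  x = 1: opens ∋ x are {1, 2, 3}; each meets A ∖ {1}, so x IS a limit point.
  x = 2: open {2} ∋ x has {2} ∩ (A ∖ {2}) = ∅, so x is NOT a limit point.
  x = 3: opens ∋ x are {2, 3}, {1, 2, 3}; each meets A ∖ {3}, so x IS a limit point.
Collecting: A' = {1, 3}.


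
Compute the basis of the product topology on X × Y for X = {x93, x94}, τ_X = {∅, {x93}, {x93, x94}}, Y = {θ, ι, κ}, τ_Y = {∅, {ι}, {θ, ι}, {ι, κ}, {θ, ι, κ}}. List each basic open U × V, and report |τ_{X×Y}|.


Basis B = {∅ × ∅, {x93} × {ι}, {x93} × {θ, ι}, {x93} × {ι, κ}, {x93, x94} × {ι}, {x93} × {θ, ι, κ}, {x93, x94} × {θ, ι}, {x93, x94} × {ι, κ}, {x93, x94} × {θ, ι, κ}}; |τ_{X×Y}| = 14.

Enumerate products U × V with U ∈ τ_X, V ∈ τ_Y (deduplicated):
  ∅ × ∅ = {} (∅)
  {x93} × {ι} = {(x93,ι)}
  {x93} × {θ, ι} = {(x93,θ), (x93,ι)}
  {x93} × {ι, κ} = {(x93,ι), (x93,κ)}
  {x93, x94} × {ι} = {(x93,ι), (x94,ι)}
  {x93} × {θ, ι, κ} = {(x93,θ), (x93,ι), (x93,κ)}
  {x93, x94} × {θ, ι} = {(x93,θ), (x93,ι), (x94,θ), (x94,ι)}
  {x93, x94} × {ι, κ} = {(x93,ι), (x93,κ), (x94,ι), (x94,κ)}
  {x93, x94} × {θ, ι, κ} = {(x93,θ), (x93,ι), (x93,κ), (x94,θ), (x94,ι), (x94,κ)}
These 9 distinct sets form the basis B.
Close under arbitrary unions to get τ_{X×Y}; counting gives |τ_{X×Y}| = 14.


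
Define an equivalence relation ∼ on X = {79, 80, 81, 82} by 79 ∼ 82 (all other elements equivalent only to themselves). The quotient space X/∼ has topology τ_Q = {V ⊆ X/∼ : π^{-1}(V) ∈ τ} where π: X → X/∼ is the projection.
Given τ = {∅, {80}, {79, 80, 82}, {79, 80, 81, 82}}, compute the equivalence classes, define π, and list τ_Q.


X/∼ = {[79=82], [80], [81]}; |τ_Q| = 4.

Equivalence classes: [79=82], [80], [81].
Quotient map π: X → X/∼ sends 79 ↦ [79=82], 80 ↦ [80], 81 ↦ [81], 82 ↦ [79=82].
For each subset V ⊆ X/∼, compute π^{-1}(V) ⊆ X and check whether π^{-1}(V) ∈ τ. V is open in τ_Q iff π^{-1}(V) ∈ τ.
  V = {}: π^{-1}(V) = ∅ ∈ τ ✓.
  V = {[79=82]}: π^{-1}(V) = {79, 82} ∉ τ ✗.
  V = {[80]}: π^{-1}(V) = {80} ∈ τ ✓.
  V = {[79=82], [80]}: π^{-1}(V) = {79, 80, 82} ∈ τ ✓.
  V = {[81]}: π^{-1}(V) = {81} ∉ τ ✗.
  V = {[79=82], [81]}: π^{-1}(V) = {79, 81, 82} ∉ τ ✗.
  V = {[80], [81]}: π^{-1}(V) = {80, 81} ∉ τ ✗.
  V = {[79=82], [80], [81]}: π^{-1}(V) = {79, 80, 81, 82} ∈ τ ✓.
Open sets in the quotient: τ_Q = {{}, {[80]}, {[79=82], [80]}, {[79=82], [80], [81]}} (4 elements).


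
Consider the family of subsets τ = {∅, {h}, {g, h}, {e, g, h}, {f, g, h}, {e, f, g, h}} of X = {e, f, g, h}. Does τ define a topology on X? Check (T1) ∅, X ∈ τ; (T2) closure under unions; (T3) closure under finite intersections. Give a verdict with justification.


τ IS a topology on X.

Axiom (T1): ∅ ∈ τ? Yes; X ∈ τ? Yes.
Axiom (T2/T3): check pairwise unions and intersections of members of τ.
All pairwise intersections and unions checked — each lies in τ. Therefore τ satisfies (T1), (T2), (T3): it IS a topology on X.


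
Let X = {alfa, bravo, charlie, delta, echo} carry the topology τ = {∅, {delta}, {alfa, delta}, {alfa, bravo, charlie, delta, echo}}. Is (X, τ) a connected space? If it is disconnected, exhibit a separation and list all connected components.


(X, τ) is connected.

Find clopen sets (U ∈ τ with X ∖ U ∈ τ):
  U = ∅, X ∖ U = {alfa, bravo, charlie, delta, echo} — both open, so U is clopen.
  U = {alfa, bravo, charlie, delta, echo}, X ∖ U = ∅ — both open, so U is clopen.
Only trivial clopens (∅ and X) exist, so (X, τ) is connected.
Compute connected components by grouping points that agree on all clopens:
  component: {alfa, bravo, charlie, delta, echo}


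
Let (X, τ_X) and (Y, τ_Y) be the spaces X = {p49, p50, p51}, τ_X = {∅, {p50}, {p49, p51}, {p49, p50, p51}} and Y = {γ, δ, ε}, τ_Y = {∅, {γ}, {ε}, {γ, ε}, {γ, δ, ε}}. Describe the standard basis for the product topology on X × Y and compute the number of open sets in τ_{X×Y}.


Basis B = {∅ × ∅, {p50} × {γ}, {p50} × {ε}, {p49, p51} × {γ}, {p49, p51} × {ε}, {p50} × {γ, ε}, {p49, p50, p51} × {γ}, {p49, p50, p51} × {ε}, {p50} × {γ, δ, ε}, {p49, p51} × {γ, ε}, {p49, p51} × {γ, δ, ε}, {p49, p50, p51} × {γ, ε}, {p49, p50, p51} × {γ, δ, ε}}; |τ_{X×Y}| = 25.

Enumerate products U × V with U ∈ τ_X, V ∈ τ_Y (deduplicated):
  ∅ × ∅ = {} (∅)
  {p50} × {γ} = {(p50,γ)}
  {p50} × {ε} = {(p50,ε)}
  {p49, p51} × {γ} = {(p49,γ), (p51,γ)}
  {p49, p51} × {ε} = {(p49,ε), (p51,ε)}
  {p50} × {γ, ε} = {(p50,γ), (p50,ε)}
  {p49, p50, p51} × {γ} = {(p49,γ), (p50,γ), (p51,γ)}
  {p49, p50, p51} × {ε} = {(p49,ε), (p50,ε), (p51,ε)}
  {p50} × {γ, δ, ε} = {(p50,γ), (p50,δ), (p50,ε)}
  {p49, p51} × {γ, ε} = {(p49,γ), (p49,ε), (p51,γ), (p51,ε)}
  {p49, p51} × {γ, δ, ε} = {(p49,γ), (p49,δ), (p49,ε), (p51,γ), (p51,δ), (p51,ε)}
  {p49, p50, p51} × {γ, ε} = {(p49,γ), (p49,ε), (p50,γ), (p50,ε), (p51,γ), (p51,ε)}
  {p49, p50, p51} × {γ, δ, ε} = {(p49,γ), (p49,δ), (p49,ε), (p50,γ), (p50,δ), (p50,ε), (p51,γ), (p51,δ), (p51,ε)}
These 13 distinct sets form the basis B.
Close under arbitrary unions to get τ_{X×Y}; counting gives |τ_{X×Y}| = 25.


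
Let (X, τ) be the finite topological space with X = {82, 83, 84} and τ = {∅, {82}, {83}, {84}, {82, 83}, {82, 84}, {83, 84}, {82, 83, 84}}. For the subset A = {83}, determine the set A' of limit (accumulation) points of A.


A' = ∅

For each x ∈ X, list the open sets U ∈ τ with x ∈ U, then check whether U ∩ (A ∖ {x}) ≠ ∅ for every such U.
  x = 82: open {82} ∋ x has {82} ∩ (A ∖ {82}) = ∅, so x is NOT a limit point.
  x = 83: open {83} ∋ x has {83} ∩ (A ∖ {83}) = ∅, so x is NOT a limit point.
  x = 84: open {84} ∋ x has {84} ∩ (A ∖ {84}) = ∅, so x is NOT a limit point.
Collecting: A' = ∅.


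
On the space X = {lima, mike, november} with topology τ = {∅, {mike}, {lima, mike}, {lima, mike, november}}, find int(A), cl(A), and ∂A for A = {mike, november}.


int(A) = {mike}, cl(A) = {lima, mike, november}, ∂A = {lima, november}.

Closed sets in (X, τ) are complements of opens:
  closed(X, τ) = {∅, {november}, {lima, november}, {lima, mike, november}}.
int(A) = ⋃ {U ∈ τ : U ⊆ A}. Opens contained in A: ∅, {mike}.
Taking the union of these: int(A) = {mike}.
cl(A) = ⋂ {C closed : A ⊆ C}. Closed sets containing A: {lima, mike, november}.
Intersecting these: cl(A) = {lima, mike, november}.
∂A = cl(A) ∖ int(A) = {lima, mike, november} ∖ {mike} = {lima, november}.


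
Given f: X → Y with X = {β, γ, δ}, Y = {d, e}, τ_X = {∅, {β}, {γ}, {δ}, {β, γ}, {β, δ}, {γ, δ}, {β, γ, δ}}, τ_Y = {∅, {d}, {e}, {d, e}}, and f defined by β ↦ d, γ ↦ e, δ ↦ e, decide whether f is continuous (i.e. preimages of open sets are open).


f IS continuous.

Compute f^{-1}(U) for each U ∈ τ_Y:
  U = ∅: f^{-1}(U) = ∅ ∈ τ_X ✓.
  U = {d}: f^{-1}(U) = {β} ∈ τ_X ✓.
  U = {e}: f^{-1}(U) = {γ, δ} ∈ τ_X ✓.
  U = {d, e}: f^{-1}(U) = {β, γ, δ} ∈ τ_X ✓.
Every preimage lies in τ_X, so f IS continuous.


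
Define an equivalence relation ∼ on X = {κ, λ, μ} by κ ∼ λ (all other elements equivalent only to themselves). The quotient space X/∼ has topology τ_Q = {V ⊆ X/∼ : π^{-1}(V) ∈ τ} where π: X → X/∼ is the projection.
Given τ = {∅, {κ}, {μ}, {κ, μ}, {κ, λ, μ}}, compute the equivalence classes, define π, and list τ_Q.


X/∼ = {[κ=λ], [μ]}; |τ_Q| = 3.

Equivalence classes: [κ=λ], [μ].
Quotient map π: X → X/∼ sends κ ↦ [κ=λ], λ ↦ [κ=λ], μ ↦ [μ].
For each subset V ⊆ X/∼, compute π^{-1}(V) ⊆ X and check whether π^{-1}(V) ∈ τ. V is open in τ_Q iff π^{-1}(V) ∈ τ.
  V = {}: π^{-1}(V) = ∅ ∈ τ ✓.
  V = {[κ=λ]}: π^{-1}(V) = {κ, λ} ∉ τ ✗.
  V = {[μ]}: π^{-1}(V) = {μ} ∈ τ ✓.
  V = {[κ=λ], [μ]}: π^{-1}(V) = {κ, λ, μ} ∈ τ ✓.
Open sets in the quotient: τ_Q = {{}, {[μ]}, {[κ=λ], [μ]}} (3 elements).


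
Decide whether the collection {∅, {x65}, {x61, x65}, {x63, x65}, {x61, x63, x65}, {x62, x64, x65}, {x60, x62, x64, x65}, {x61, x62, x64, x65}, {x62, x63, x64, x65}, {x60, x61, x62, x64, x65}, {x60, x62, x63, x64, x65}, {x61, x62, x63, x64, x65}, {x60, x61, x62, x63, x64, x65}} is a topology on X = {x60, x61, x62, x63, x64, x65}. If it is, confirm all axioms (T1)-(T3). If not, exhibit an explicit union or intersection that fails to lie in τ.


τ IS a topology on X.

Axiom (T1): ∅ ∈ τ? Yes; X ∈ τ? Yes.
Axiom (T2/T3): check pairwise unions and intersections of members of τ.
All pairwise intersections and unions checked — each lies in τ. Therefore τ satisfies (T1), (T2), (T3): it IS a topology on X.


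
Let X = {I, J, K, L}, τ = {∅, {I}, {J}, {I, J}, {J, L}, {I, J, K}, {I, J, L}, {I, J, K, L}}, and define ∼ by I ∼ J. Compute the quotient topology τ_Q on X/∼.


X/∼ = {[I=J], [K], [L]}; |τ_Q| = 5.

Equivalence classes: [I=J], [K], [L].
Quotient map π: X → X/∼ sends I ↦ [I=J], J ↦ [I=J], K ↦ [K], L ↦ [L].
For each subset V ⊆ X/∼, compute π^{-1}(V) ⊆ X and check whether π^{-1}(V) ∈ τ. V is open in τ_Q iff π^{-1}(V) ∈ τ.
  V = {}: π^{-1}(V) = ∅ ∈ τ ✓.
  V = {[I=J]}: π^{-1}(V) = {I, J} ∈ τ ✓.
  V = {[K]}: π^{-1}(V) = {K} ∉ τ ✗.
  V = {[I=J], [K]}: π^{-1}(V) = {I, J, K} ∈ τ ✓.
  V = {[L]}: π^{-1}(V) = {L} ∉ τ ✗.
  V = {[I=J], [L]}: π^{-1}(V) = {I, J, L} ∈ τ ✓.
  V = {[K], [L]}: π^{-1}(V) = {K, L} ∉ τ ✗.
  V = {[I=J], [K], [L]}: π^{-1}(V) = {I, J, K, L} ∈ τ ✓.
Open sets in the quotient: τ_Q = {{}, {[I=J]}, {[I=J], [K]}, {[I=J], [L]}, {[I=J], [K], [L]}} (5 elements).


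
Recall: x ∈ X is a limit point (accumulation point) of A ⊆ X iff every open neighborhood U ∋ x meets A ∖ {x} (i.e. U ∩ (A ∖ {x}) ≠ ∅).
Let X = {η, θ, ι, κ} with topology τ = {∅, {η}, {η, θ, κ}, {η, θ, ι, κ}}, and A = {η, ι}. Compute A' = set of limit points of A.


A' = {θ, ι, κ}

For each x ∈ X, list the open sets U ∈ τ with x ∈ U, then check whether U ∩ (A ∖ {x}) ≠ ∅ for every such U.
  x = η: open {η} ∋ x has {η} ∩ (A ∖ {η}) = ∅, so x is NOT a limit point.
  x = θ: opens ∋ x are {η, θ, κ}, {η, θ, ι, κ}; each meets A ∖ {θ}, so x IS a limit point.
  x = ι: opens ∋ x are {η, θ, ι, κ}; each meets A ∖ {ι}, so x IS a limit point.
  x = κ: opens ∋ x are {η, θ, κ}, {η, θ, ι, κ}; each meets A ∖ {κ}, so x IS a limit point.
Collecting: A' = {θ, ι, κ}.


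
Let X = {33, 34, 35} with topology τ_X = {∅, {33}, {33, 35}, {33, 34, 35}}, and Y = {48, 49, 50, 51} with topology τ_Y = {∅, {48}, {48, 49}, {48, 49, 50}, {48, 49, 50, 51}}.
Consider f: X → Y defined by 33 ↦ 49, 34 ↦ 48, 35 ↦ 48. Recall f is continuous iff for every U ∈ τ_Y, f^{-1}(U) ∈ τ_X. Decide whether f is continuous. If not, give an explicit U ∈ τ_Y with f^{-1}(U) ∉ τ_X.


f is NOT continuous.

Compute f^{-1}(U) for each U ∈ τ_Y:
  U = ∅: f^{-1}(U) = ∅ ∈ τ_X ✓.
  U = {48}: f^{-1}(U) = {34, 35} ∉ τ_X ✗.
  U = {48, 49}: f^{-1}(U) = {33, 34, 35} ∈ τ_X ✓.
  U = {48, 49, 50}: f^{-1}(U) = {33, 34, 35} ∈ τ_X ✓.
  U = {48, 49, 50, 51}: f^{-1}(U) = {33, 34, 35} ∈ τ_X ✓.
Found U = {48} with f^{-1}(U) = {34, 35} not in τ_X. Therefore f is NOT continuous.


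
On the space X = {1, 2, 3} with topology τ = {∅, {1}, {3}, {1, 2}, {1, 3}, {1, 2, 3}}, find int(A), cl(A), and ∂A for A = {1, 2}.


int(A) = {1, 2}, cl(A) = {1, 2}, ∂A = ∅.

Closed sets in (X, τ) are complements of opens:
  closed(X, τ) = {∅, {2}, {3}, {1, 2}, {2, 3}, {1, 2, 3}}.
int(A) = ⋃ {U ∈ τ : U ⊆ A}. Opens contained in A: ∅, {1}, {1, 2}.
Taking the union of these: int(A) = {1, 2}.
cl(A) = ⋂ {C closed : A ⊆ C}. Closed sets containing A: {1, 2}, {1, 2, 3}.
Intersecting these: cl(A) = {1, 2}.
∂A = cl(A) ∖ int(A) = {1, 2} ∖ {1, 2} = ∅.


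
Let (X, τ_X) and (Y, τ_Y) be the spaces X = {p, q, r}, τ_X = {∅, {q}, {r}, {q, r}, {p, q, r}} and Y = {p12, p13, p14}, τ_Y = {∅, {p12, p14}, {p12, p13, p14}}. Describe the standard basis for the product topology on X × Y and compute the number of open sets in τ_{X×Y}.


Basis B = {∅ × ∅, {q} × {p12, p14}, {r} × {p12, p14}, {q} × {p12, p13, p14}, {r} × {p12, p13, p14}, {q, r} × {p12, p14}, {p, q, r} × {p12, p14}, {q, r} × {p12, p13, p14}, {p, q, r} × {p12, p13, p14}}; |τ_{X×Y}| = 14.

Enumerate products U × V with U ∈ τ_X, V ∈ τ_Y (deduplicated):
  ∅ × ∅ = {} (∅)
  {q} × {p12, p14} = {(q,p12), (q,p14)}
  {r} × {p12, p14} = {(r,p12), (r,p14)}
  {q} × {p12, p13, p14} = {(q,p12), (q,p13), (q,p14)}
  {r} × {p12, p13, p14} = {(r,p12), (r,p13), (r,p14)}
  {q, r} × {p12, p14} = {(q,p12), (q,p14), (r,p12), (r,p14)}
  {p, q, r} × {p12, p14} = {(p,p12), (p,p14), (q,p12), (q,p14), (r,p12), (r,p14)}
  {q, r} × {p12, p13, p14} = {(q,p12), (q,p13), (q,p14), (r,p12), (r,p13), (r,p14)}
  {p, q, r} × {p12, p13, p14} = {(p,p12), (p,p13), (p,p14), (q,p12), (q,p13), (q,p14), (r,p12), (r,p13), (r,p14)}
These 9 distinct sets form the basis B.
Close under arbitrary unions to get τ_{X×Y}; counting gives |τ_{X×Y}| = 14.


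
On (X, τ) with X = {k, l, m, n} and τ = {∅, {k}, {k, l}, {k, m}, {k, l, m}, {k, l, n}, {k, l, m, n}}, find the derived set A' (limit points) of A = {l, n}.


A' = {n}

For each x ∈ X, list the open sets U ∈ τ with x ∈ U, then check whether U ∩ (A ∖ {x}) ≠ ∅ for every such U.
  x = k: open {k} ∋ x has {k} ∩ (A ∖ {k}) = ∅, so x is NOT a limit point.
  x = l: open {k, l} ∋ x has {k, l} ∩ (A ∖ {l}) = ∅, so x is NOT a limit point.
  x = m: open {k, m} ∋ x has {k, m} ∩ (A ∖ {m}) = ∅, so x is NOT a limit point.
  x = n: opens ∋ x are {k, l, n}, {k, l, m, n}; each meets A ∖ {n}, so x IS a limit point.
Collecting: A' = {n}.


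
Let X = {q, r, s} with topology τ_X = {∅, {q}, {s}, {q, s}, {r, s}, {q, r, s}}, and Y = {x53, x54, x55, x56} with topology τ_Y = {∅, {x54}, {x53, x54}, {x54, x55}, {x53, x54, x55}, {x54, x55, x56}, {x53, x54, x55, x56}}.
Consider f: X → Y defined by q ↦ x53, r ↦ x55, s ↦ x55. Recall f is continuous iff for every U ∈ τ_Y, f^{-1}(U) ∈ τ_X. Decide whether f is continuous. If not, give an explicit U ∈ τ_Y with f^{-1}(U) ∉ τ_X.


f IS continuous.

Compute f^{-1}(U) for each U ∈ τ_Y:
  U = ∅: f^{-1}(U) = ∅ ∈ τ_X ✓.
  U = {x54}: f^{-1}(U) = ∅ ∈ τ_X ✓.
  U = {x53, x54}: f^{-1}(U) = {q} ∈ τ_X ✓.
  U = {x54, x55}: f^{-1}(U) = {r, s} ∈ τ_X ✓.
  U = {x53, x54, x55}: f^{-1}(U) = {q, r, s} ∈ τ_X ✓.
  U = {x54, x55, x56}: f^{-1}(U) = {r, s} ∈ τ_X ✓.
  U = {x53, x54, x55, x56}: f^{-1}(U) = {q, r, s} ∈ τ_X ✓.
Every preimage lies in τ_X, so f IS continuous.


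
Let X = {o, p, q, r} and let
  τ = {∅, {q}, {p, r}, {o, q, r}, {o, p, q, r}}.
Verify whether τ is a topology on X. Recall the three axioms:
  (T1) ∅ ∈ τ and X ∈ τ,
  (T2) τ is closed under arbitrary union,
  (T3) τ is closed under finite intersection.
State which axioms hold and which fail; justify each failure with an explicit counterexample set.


τ is NOT a topology on X.

Axiom (T1): ∅ ∈ τ? Yes; X ∈ τ? Yes.
Axiom (T2/T3): check pairwise unions and intersections of members of τ.
Counterexample for (T2): {q} ∪ {p, r} = {p, q, r} ∉ τ. Therefore τ is NOT a topology.


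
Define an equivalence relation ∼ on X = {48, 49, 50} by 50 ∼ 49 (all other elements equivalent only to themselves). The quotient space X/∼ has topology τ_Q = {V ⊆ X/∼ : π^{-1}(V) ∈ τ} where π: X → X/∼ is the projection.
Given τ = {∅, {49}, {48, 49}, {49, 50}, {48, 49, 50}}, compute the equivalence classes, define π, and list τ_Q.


X/∼ = {[48], [49=50]}; |τ_Q| = 3.

Equivalence classes: [48], [49=50].
Quotient map π: X → X/∼ sends 48 ↦ [48], 49 ↦ [49=50], 50 ↦ [49=50].
For each subset V ⊆ X/∼, compute π^{-1}(V) ⊆ X and check whether π^{-1}(V) ∈ τ. V is open in τ_Q iff π^{-1}(V) ∈ τ.
  V = {}: π^{-1}(V) = ∅ ∈ τ ✓.
  V = {[48]}: π^{-1}(V) = {48} ∉ τ ✗.
  V = {[49=50]}: π^{-1}(V) = {49, 50} ∈ τ ✓.
  V = {[48], [49=50]}: π^{-1}(V) = {48, 49, 50} ∈ τ ✓.
Open sets in the quotient: τ_Q = {{}, {[49=50]}, {[48], [49=50]}} (3 elements).


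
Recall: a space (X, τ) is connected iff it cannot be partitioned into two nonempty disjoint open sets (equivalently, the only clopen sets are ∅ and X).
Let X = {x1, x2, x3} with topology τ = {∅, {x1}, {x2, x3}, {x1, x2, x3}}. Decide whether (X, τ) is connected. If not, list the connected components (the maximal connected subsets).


(X, τ) is disconnected; components = [{x1}, {x2, x3}].

Find clopen sets (U ∈ τ with X ∖ U ∈ τ):
  U = ∅, X ∖ U = {x1, x2, x3} — both open, so U is clopen.
  U = {x1}, X ∖ U = {x2, x3} — both open, so U is clopen.
  U = {x2, x3}, X ∖ U = {x1} — both open, so U is clopen.
  U = {x1, x2, x3}, X ∖ U = ∅ — both open, so U is clopen.
Nontrivial clopen(s) exist: e.g. {x1}. So (X, τ) is disconnected.
Compute connected components by grouping points that agree on all clopens:
  component: {x1}
  component: {x2, x3}


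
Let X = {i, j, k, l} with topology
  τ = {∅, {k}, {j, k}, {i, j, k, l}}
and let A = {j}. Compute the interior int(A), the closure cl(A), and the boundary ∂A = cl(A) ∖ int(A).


int(A) = ∅, cl(A) = {i, j, l}, ∂A = {i, j, l}.

Closed sets in (X, τ) are complements of opens:
  closed(X, τ) = {∅, {i, l}, {i, j, l}, {i, j, k, l}}.
int(A) = ⋃ {U ∈ τ : U ⊆ A}. Opens contained in A: ∅.
Taking the union of these: int(A) = ∅.
cl(A) = ⋂ {C closed : A ⊆ C}. Closed sets containing A: {i, j, l}, {i, j, k, l}.
Intersecting these: cl(A) = {i, j, l}.
∂A = cl(A) ∖ int(A) = {i, j, l} ∖ ∅ = {i, j, l}.


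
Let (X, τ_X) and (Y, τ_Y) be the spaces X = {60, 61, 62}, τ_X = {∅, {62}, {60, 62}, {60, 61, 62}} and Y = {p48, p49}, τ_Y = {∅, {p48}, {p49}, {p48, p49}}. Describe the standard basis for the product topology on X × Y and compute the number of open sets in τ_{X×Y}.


Basis B = {∅ × ∅, {62} × {p48}, {62} × {p49}, {60, 62} × {p48}, {60, 62} × {p49}, {62} × {p48, p49}, {60, 61, 62} × {p48}, {60, 61, 62} × {p49}, {60, 62} × {p48, p49}, {60, 61, 62} × {p48, p49}}; |τ_{X×Y}| = 16.

Enumerate products U × V with U ∈ τ_X, V ∈ τ_Y (deduplicated):
  ∅ × ∅ = {} (∅)
  {62} × {p48} = {(62,p48)}
  {62} × {p49} = {(62,p49)}
  {60, 62} × {p48} = {(60,p48), (62,p48)}
  {60, 62} × {p49} = {(60,p49), (62,p49)}
  {62} × {p48, p49} = {(62,p48), (62,p49)}
  {60, 61, 62} × {p48} = {(60,p48), (61,p48), (62,p48)}
  {60, 61, 62} × {p49} = {(60,p49), (61,p49), (62,p49)}
  {60, 62} × {p48, p49} = {(60,p48), (60,p49), (62,p48), (62,p49)}
  {60, 61, 62} × {p48, p49} = {(60,p48), (60,p49), (61,p48), (61,p49), (62,p48), (62,p49)}
These 10 distinct sets form the basis B.
Close under arbitrary unions to get τ_{X×Y}; counting gives |τ_{X×Y}| = 16.


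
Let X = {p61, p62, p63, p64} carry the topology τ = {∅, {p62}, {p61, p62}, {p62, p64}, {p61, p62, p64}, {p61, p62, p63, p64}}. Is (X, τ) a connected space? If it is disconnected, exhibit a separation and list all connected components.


(X, τ) is connected.

Find clopen sets (U ∈ τ with X ∖ U ∈ τ):
  U = ∅, X ∖ U = {p61, p62, p63, p64} — both open, so U is clopen.
  U = {p61, p62, p63, p64}, X ∖ U = ∅ — both open, so U is clopen.
Only trivial clopens (∅ and X) exist, so (X, τ) is connected.
Compute connected components by grouping points that agree on all clopens:
  component: {p61, p62, p63, p64}


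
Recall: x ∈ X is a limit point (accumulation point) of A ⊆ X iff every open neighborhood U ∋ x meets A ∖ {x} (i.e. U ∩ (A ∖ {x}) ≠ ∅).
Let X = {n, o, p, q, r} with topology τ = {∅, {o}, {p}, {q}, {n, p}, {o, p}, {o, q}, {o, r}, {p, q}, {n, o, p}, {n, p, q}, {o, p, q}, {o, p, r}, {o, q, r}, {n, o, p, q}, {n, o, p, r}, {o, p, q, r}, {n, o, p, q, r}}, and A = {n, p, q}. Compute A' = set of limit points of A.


A' = {n}

For each x ∈ X, list the open sets U ∈ τ with x ∈ U, then check whether U ∩ (A ∖ {x}) ≠ ∅ for every such U.
  x = n: opens ∋ x are {n, p}, {n, o, p}, {n, p, q}, {n, o, p, q}, {n, o, p, r}, {n, o, p, q, r}; each meets A ∖ {n}, so x IS a limit point.
  x = o: open {o} ∋ x has {o} ∩ (A ∖ {o}) = ∅, so x is NOT a limit point.
  x = p: open {p} ∋ x has {p} ∩ (A ∖ {p}) = ∅, so x is NOT a limit point.
  x = q: open {q} ∋ x has {q} ∩ (A ∖ {q}) = ∅, so x is NOT a limit point.
  x = r: open {o, r} ∋ x has {o, r} ∩ (A ∖ {r}) = ∅, so x is NOT a limit point.
Collecting: A' = {n}.


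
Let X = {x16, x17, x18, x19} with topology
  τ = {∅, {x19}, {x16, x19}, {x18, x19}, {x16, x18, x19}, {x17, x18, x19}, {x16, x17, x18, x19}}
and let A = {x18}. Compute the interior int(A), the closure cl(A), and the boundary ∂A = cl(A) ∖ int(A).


int(A) = ∅, cl(A) = {x17, x18}, ∂A = {x17, x18}.

Closed sets in (X, τ) are complements of opens:
  closed(X, τ) = {∅, {x16}, {x17}, {x16, x17}, {x17, x18}, {x16, x17, x18}, {x16, x17, x18, x19}}.
int(A) = ⋃ {U ∈ τ : U ⊆ A}. Opens contained in A: ∅.
Taking the union of these: int(A) = ∅.
cl(A) = ⋂ {C closed : A ⊆ C}. Closed sets containing A: {x17, x18}, {x16, x17, x18}, {x16, x17, x18, x19}.
Intersecting these: cl(A) = {x17, x18}.
∂A = cl(A) ∖ int(A) = {x17, x18} ∖ ∅ = {x17, x18}.


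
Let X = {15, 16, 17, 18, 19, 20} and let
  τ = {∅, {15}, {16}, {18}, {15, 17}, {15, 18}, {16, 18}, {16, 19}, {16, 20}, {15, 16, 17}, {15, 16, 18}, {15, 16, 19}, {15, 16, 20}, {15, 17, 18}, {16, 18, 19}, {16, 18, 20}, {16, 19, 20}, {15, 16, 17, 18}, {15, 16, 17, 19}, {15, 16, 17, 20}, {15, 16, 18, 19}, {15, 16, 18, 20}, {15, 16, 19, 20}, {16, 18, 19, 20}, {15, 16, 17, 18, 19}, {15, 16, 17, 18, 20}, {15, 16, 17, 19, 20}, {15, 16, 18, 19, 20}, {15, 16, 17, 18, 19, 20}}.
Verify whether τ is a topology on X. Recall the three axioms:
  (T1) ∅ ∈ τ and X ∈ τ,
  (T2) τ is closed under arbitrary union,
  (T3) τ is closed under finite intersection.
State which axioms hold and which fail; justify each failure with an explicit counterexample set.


τ is NOT a topology on X.

Axiom (T1): ∅ ∈ τ? Yes; X ∈ τ? Yes.
Axiom (T2/T3): check pairwise unions and intersections of members of τ.
Counterexample for (T2): {15} ∪ {16} = {15, 16} ∉ τ. Therefore τ is NOT a topology.


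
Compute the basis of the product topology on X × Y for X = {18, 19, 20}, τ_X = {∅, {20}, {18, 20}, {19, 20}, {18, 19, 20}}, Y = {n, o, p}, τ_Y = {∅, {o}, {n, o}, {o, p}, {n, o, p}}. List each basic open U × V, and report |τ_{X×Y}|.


Basis B = {∅ × ∅, {20} × {o}, {18, 20} × {o}, {19, 20} × {o}, {20} × {n, o}, {20} × {o, p}, {18, 19, 20} × {o}, {20} × {n, o, p}, {18, 20} × {n, o}, {18, 20} × {o, p}, {19, 20} × {n, o}, {19, 20} × {o, p}, {18, 20} × {n, o, p}, {18, 19, 20} × {n, o}, {18, 19, 20} × {o, p}, {19, 20} × {n, o, p}, {18, 19, 20} × {n, o, p}}; |τ_{X×Y}| = 48.

Enumerate products U × V with U ∈ τ_X, V ∈ τ_Y (deduplicated):
  ∅ × ∅ = {} (∅)
  {20} × {o} = {(20,o)}
  {18, 20} × {o} = {(18,o), (20,o)}
  {19, 20} × {o} = {(19,o), (20,o)}
  {20} × {n, o} = {(20,n), (20,o)}
  {20} × {o, p} = {(20,o), (20,p)}
  {18, 19, 20} × {o} = {(18,o), (19,o), (20,o)}
  {20} × {n, o, p} = {(20,n), (20,o), (20,p)}
  {18, 20} × {n, o} = {(18,n), (18,o), (20,n), (20,o)}
  {18, 20} × {o, p} = {(18,o), (18,p), (20,o), (20,p)}
  {19, 20} × {n, o} = {(19,n), (19,o), (20,n), (20,o)}
  {19, 20} × {o, p} = {(19,o), (19,p), (20,o), (20,p)}
  {18, 20} × {n, o, p} = {(18,n), (18,o), (18,p), (20,n), (20,o), (20,p)}
  {18, 19, 20} × {n, o} = {(18,n), (18,o), (19,n), (19,o), (20,n), (20,o)}
  {18, 19, 20} × {o, p} = {(18,o), (18,p), (19,o), (19,p), (20,o), (20,p)}
  {19, 20} × {n, o, p} = {(19,n), (19,o), (19,p), (20,n), (20,o), (20,p)}
  {18, 19, 20} × {n, o, p} = {(18,n), (18,o), (18,p), (19,n), (19,o), (19,p), (20,n), (20,o), (20,p)}
These 17 distinct sets form the basis B.
Close under arbitrary unions to get τ_{X×Y}; counting gives |τ_{X×Y}| = 48.


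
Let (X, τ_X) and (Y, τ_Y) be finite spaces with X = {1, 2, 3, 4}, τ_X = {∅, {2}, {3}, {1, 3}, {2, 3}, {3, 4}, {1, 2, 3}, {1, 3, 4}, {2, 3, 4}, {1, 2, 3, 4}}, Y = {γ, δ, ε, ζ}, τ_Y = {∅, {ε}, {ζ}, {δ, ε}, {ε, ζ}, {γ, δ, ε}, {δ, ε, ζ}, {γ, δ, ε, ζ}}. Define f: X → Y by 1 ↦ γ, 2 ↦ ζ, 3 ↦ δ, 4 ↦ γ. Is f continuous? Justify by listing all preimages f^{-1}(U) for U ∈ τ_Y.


f IS continuous.

Compute f^{-1}(U) for each U ∈ τ_Y:
  U = ∅: f^{-1}(U) = ∅ ∈ τ_X ✓.
  U = {ε}: f^{-1}(U) = ∅ ∈ τ_X ✓.
  U = {ζ}: f^{-1}(U) = {2} ∈ τ_X ✓.
  U = {δ, ε}: f^{-1}(U) = {3} ∈ τ_X ✓.
  U = {ε, ζ}: f^{-1}(U) = {2} ∈ τ_X ✓.
  U = {γ, δ, ε}: f^{-1}(U) = {1, 3, 4} ∈ τ_X ✓.
  U = {δ, ε, ζ}: f^{-1}(U) = {2, 3} ∈ τ_X ✓.
  U = {γ, δ, ε, ζ}: f^{-1}(U) = {1, 2, 3, 4} ∈ τ_X ✓.
Every preimage lies in τ_X, so f IS continuous.


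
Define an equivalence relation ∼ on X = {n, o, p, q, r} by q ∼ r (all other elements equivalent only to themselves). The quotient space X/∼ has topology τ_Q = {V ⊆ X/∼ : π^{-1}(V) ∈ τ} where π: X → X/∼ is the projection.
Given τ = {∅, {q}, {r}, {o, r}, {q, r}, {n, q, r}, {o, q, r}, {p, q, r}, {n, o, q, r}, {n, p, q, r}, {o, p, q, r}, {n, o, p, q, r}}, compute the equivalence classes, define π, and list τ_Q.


X/∼ = {[n], [o], [p], [q=r]}; |τ_Q| = 9.

Equivalence classes: [n], [o], [p], [q=r].
Quotient map π: X → X/∼ sends n ↦ [n], o ↦ [o], p ↦ [p], q ↦ [q=r], r ↦ [q=r].
For each subset V ⊆ X/∼, compute π^{-1}(V) ⊆ X and check whether π^{-1}(V) ∈ τ. V is open in τ_Q iff π^{-1}(V) ∈ τ.
  V = {}: π^{-1}(V) = ∅ ∈ τ ✓.
  V = {[n]}: π^{-1}(V) = {n} ∉ τ ✗.
  V = {[o]}: π^{-1}(V) = {o} ∉ τ ✗.
  V = {[n], [o]}: π^{-1}(V) = {n, o} ∉ τ ✗.
  V = {[p]}: π^{-1}(V) = {p} ∉ τ ✗.
  V = {[n], [p]}: π^{-1}(V) = {n, p} ∉ τ ✗.
  V = {[o], [p]}: π^{-1}(V) = {o, p} ∉ τ ✗.
  V = {[n], [o], [p]}: π^{-1}(V) = {n, o, p} ∉ τ ✗.
  V = {[q=r]}: π^{-1}(V) = {q, r} ∈ τ ✓.
  V = {[n], [q=r]}: π^{-1}(V) = {n, q, r} ∈ τ ✓.
  V = {[o], [q=r]}: π^{-1}(V) = {o, q, r} ∈ τ ✓.
  V = {[n], [o], [q=r]}: π^{-1}(V) = {n, o, q, r} ∈ τ ✓.
  V = {[p], [q=r]}: π^{-1}(V) = {p, q, r} ∈ τ ✓.
  V = {[n], [p], [q=r]}: π^{-1}(V) = {n, p, q, r} ∈ τ ✓.
  V = {[o], [p], [q=r]}: π^{-1}(V) = {o, p, q, r} ∈ τ ✓.
  V = {[n], [o], [p], [q=r]}: π^{-1}(V) = {n, o, p, q, r} ∈ τ ✓.
Open sets in the quotient: τ_Q = {{}, {[q=r]}, {[n], [q=r]}, {[o], [q=r]}, {[n], [o], [q=r]}, {[p], [q=r]}, {[n], [p], [q=r]}, {[o], [p], [q=r]}, {[n], [o], [p], [q=r]}} (9 elements).


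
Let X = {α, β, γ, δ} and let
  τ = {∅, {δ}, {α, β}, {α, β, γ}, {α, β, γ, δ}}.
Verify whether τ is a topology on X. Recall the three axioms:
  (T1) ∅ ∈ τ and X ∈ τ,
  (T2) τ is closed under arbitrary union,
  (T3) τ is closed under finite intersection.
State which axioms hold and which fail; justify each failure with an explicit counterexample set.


τ is NOT a topology on X.

Axiom (T1): ∅ ∈ τ? Yes; X ∈ τ? Yes.
Axiom (T2/T3): check pairwise unions and intersections of members of τ.
Counterexample for (T2): {δ} ∪ {α, β} = {α, β, δ} ∉ τ. Therefore τ is NOT a topology.


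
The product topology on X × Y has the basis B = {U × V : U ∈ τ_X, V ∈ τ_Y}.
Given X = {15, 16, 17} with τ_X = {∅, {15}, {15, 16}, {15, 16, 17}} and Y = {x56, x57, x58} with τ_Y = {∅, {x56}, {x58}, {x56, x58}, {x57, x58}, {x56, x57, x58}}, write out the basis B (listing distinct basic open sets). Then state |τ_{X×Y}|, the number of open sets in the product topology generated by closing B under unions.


Basis B = {∅ × ∅, {15} × {x56}, {15} × {x58}, {15} × {x56, x58}, {15, 16} × {x56}, {15} × {x57, x58}, {15, 16} × {x58}, {15} × {x56, x57, x58}, {15, 16, 17} × {x56}, {15, 16, 17} × {x58}, {15, 16} × {x56, x58}, {15, 16} × {x57, x58}, {15, 16} × {x56, x57, x58}, {15, 16, 17} × {x56, x58}, {15, 16, 17} × {x57, x58}, {15, 16, 17} × {x56, x57, x58}}; |τ_{X×Y}| = 40.

Enumerate products U × V with U ∈ τ_X, V ∈ τ_Y (deduplicated):
  ∅ × ∅ = {} (∅)
  {15} × {x56} = {(15,x56)}
  {15} × {x58} = {(15,x58)}
  {15} × {x56, x58} = {(15,x56), (15,x58)}
  {15, 16} × {x56} = {(15,x56), (16,x56)}
  {15} × {x57, x58} = {(15,x57), (15,x58)}
  {15, 16} × {x58} = {(15,x58), (16,x58)}
  {15} × {x56, x57, x58} = {(15,x56), (15,x57), (15,x58)}
  {15, 16, 17} × {x56} = {(15,x56), (16,x56), (17,x56)}
  {15, 16, 17} × {x58} = {(15,x58), (16,x58), (17,x58)}
  {15, 16} × {x56, x58} = {(15,x56), (15,x58), (16,x56), (16,x58)}
  {15, 16} × {x57, x58} = {(15,x57), (15,x58), (16,x57), (16,x58)}
  {15, 16} × {x56, x57, x58} = {(15,x56), (15,x57), (15,x58), (16,x56), (16,x57), (16,x58)}
  {15, 16, 17} × {x56, x58} = {(15,x56), (15,x58), (16,x56), (16,x58), (17,x56), (17,x58)}
  {15, 16, 17} × {x57, x58} = {(15,x57), (15,x58), (16,x57), (16,x58), (17,x57), (17,x58)}
  {15, 16, 17} × {x56, x57, x58} = {(15,x56), (15,x57), (15,x58), (16,x56), (16,x57), (16,x58), (17,x56), (17,x57), (17,x58)}
These 16 distinct sets form the basis B.
Close under arbitrary unions to get τ_{X×Y}; counting gives |τ_{X×Y}| = 40.


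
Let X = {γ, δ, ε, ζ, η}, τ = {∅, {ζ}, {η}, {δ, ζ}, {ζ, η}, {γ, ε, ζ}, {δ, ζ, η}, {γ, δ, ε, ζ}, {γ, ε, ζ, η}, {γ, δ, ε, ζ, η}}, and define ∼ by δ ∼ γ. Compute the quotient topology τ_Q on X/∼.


X/∼ = {[γ=δ], [ε], [ζ], [η]}; |τ_Q| = 6.

Equivalence classes: [γ=δ], [ε], [ζ], [η].
Quotient map π: X → X/∼ sends γ ↦ [γ=δ], δ ↦ [γ=δ], ε ↦ [ε], ζ ↦ [ζ], η ↦ [η].
For each subset V ⊆ X/∼, compute π^{-1}(V) ⊆ X and check whether π^{-1}(V) ∈ τ. V is open in τ_Q iff π^{-1}(V) ∈ τ.
  V = {}: π^{-1}(V) = ∅ ∈ τ ✓.
  V = {[γ=δ]}: π^{-1}(V) = {γ, δ} ∉ τ ✗.
  V = {[ε]}: π^{-1}(V) = {ε} ∉ τ ✗.
  V = {[γ=δ], [ε]}: π^{-1}(V) = {γ, δ, ε} ∉ τ ✗.
  V = {[ζ]}: π^{-1}(V) = {ζ} ∈ τ ✓.
  V = {[γ=δ], [ζ]}: π^{-1}(V) = {γ, δ, ζ} ∉ τ ✗.
  V = {[ε], [ζ]}: π^{-1}(V) = {ε, ζ} ∉ τ ✗.
  V = {[γ=δ], [ε], [ζ]}: π^{-1}(V) = {γ, δ, ε, ζ} ∈ τ ✓.
  V = {[η]}: π^{-1}(V) = {η} ∈ τ ✓.
  V = {[γ=δ], [η]}: π^{-1}(V) = {γ, δ, η} ∉ τ ✗.
  V = {[ε], [η]}: π^{-1}(V) = {ε, η} ∉ τ ✗.
  V = {[γ=δ], [ε], [η]}: π^{-1}(V) = {γ, δ, ε, η} ∉ τ ✗.
  V = {[ζ], [η]}: π^{-1}(V) = {ζ, η} ∈ τ ✓.
  V = {[γ=δ], [ζ], [η]}: π^{-1}(V) = {γ, δ, ζ, η} ∉ τ ✗.
  V = {[ε], [ζ], [η]}: π^{-1}(V) = {ε, ζ, η} ∉ τ ✗.
  V = {[γ=δ], [ε], [ζ], [η]}: π^{-1}(V) = {γ, δ, ε, ζ, η} ∈ τ ✓.
Open sets in the quotient: τ_Q = {{}, {[ζ]}, {[γ=δ], [ε], [ζ]}, {[η]}, {[ζ], [η]}, {[γ=δ], [ε], [ζ], [η]}} (6 elements).


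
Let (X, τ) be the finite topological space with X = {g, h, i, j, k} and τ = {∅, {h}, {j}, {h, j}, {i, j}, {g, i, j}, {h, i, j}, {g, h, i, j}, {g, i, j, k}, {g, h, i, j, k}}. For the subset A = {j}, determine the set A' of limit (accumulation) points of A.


A' = {g, i, k}

For each x ∈ X, list the open sets U ∈ τ with x ∈ U, then check whether U ∩ (A ∖ {x}) ≠ ∅ for every such U.
  x = g: opens ∋ x are {g, i, j}, {g, h, i, j}, {g, i, j, k}, {g, h, i, j, k}; each meets A ∖ {g}, so x IS a limit point.
  x = h: open {h} ∋ x has {h} ∩ (A ∖ {h}) = ∅, so x is NOT a limit point.
  x = i: opens ∋ x are {i, j}, {g, i, j}, {h, i, j}, {g, h, i, j}, {g, i, j, k}, {g, h, i, j, k}; each meets A ∖ {i}, so x IS a limit point.
  x = j: open {j} ∋ x has {j} ∩ (A ∖ {j}) = ∅, so x is NOT a limit point.
  x = k: opens ∋ x are {g, i, j, k}, {g, h, i, j, k}; each meets A ∖ {k}, so x IS a limit point.
Collecting: A' = {g, i, k}.


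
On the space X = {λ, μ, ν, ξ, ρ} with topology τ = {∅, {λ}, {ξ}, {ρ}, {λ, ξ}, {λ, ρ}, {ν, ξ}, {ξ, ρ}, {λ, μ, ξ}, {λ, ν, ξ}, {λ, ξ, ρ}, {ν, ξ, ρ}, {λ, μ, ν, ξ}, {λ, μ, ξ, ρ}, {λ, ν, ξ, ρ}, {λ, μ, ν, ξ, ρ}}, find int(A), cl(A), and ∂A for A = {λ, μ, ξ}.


int(A) = {λ, μ, ξ}, cl(A) = {λ, μ, ν, ξ}, ∂A = {ν}.

Closed sets in (X, τ) are complements of opens:
  closed(X, τ) = {∅, {μ}, {ν}, {ρ}, {λ, μ}, {μ, ν}, {μ, ρ}, {ν, ρ}, {λ, μ, ν}, {λ, μ, ρ}, {μ, ν, ξ}, {μ, ν, ρ}, {λ, μ, ν, ξ}, {λ, μ, ν, ρ}, {μ, ν, ξ, ρ}, {λ, μ, ν, ξ, ρ}}.
int(A) = ⋃ {U ∈ τ : U ⊆ A}. Opens contained in A: ∅, {λ}, {ξ}, {λ, ξ}, {λ, μ, ξ}.
Taking the union of these: int(A) = {λ, μ, ξ}.
cl(A) = ⋂ {C closed : A ⊆ C}. Closed sets containing A: {λ, μ, ν, ξ}, {λ, μ, ν, ξ, ρ}.
Intersecting these: cl(A) = {λ, μ, ν, ξ}.
∂A = cl(A) ∖ int(A) = {λ, μ, ν, ξ} ∖ {λ, μ, ξ} = {ν}.


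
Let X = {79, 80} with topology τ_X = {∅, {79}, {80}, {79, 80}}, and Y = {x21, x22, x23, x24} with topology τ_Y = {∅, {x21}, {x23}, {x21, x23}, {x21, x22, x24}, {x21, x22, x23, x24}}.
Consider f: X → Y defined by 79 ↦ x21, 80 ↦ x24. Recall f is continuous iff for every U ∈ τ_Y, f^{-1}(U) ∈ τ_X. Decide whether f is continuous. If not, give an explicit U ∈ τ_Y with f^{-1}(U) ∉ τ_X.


f IS continuous.

Compute f^{-1}(U) for each U ∈ τ_Y:
  U = ∅: f^{-1}(U) = ∅ ∈ τ_X ✓.
  U = {x21}: f^{-1}(U) = {79} ∈ τ_X ✓.
  U = {x23}: f^{-1}(U) = ∅ ∈ τ_X ✓.
  U = {x21, x23}: f^{-1}(U) = {79} ∈ τ_X ✓.
  U = {x21, x22, x24}: f^{-1}(U) = {79, 80} ∈ τ_X ✓.
  U = {x21, x22, x23, x24}: f^{-1}(U) = {79, 80} ∈ τ_X ✓.
Every preimage lies in τ_X, so f IS continuous.


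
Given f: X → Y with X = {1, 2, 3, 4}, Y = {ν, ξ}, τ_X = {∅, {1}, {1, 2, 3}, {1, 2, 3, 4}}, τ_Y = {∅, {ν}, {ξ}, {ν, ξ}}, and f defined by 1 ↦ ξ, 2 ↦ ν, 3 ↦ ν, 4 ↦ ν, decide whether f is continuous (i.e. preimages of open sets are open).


f is NOT continuous.

Compute f^{-1}(U) for each U ∈ τ_Y:
  U = ∅: f^{-1}(U) = ∅ ∈ τ_X ✓.
  U = {ν}: f^{-1}(U) = {2, 3, 4} ∉ τ_X ✗.
  U = {ξ}: f^{-1}(U) = {1} ∈ τ_X ✓.
  U = {ν, ξ}: f^{-1}(U) = {1, 2, 3, 4} ∈ τ_X ✓.
Found U = {ν} with f^{-1}(U) = {2, 3, 4} not in τ_X. Therefore f is NOT continuous.


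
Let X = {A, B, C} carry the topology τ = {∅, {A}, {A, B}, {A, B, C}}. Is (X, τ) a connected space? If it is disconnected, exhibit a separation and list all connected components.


(X, τ) is connected.

Find clopen sets (U ∈ τ with X ∖ U ∈ τ):
  U = ∅, X ∖ U = {A, B, C} — both open, so U is clopen.
  U = {A, B, C}, X ∖ U = ∅ — both open, so U is clopen.
Only trivial clopens (∅ and X) exist, so (X, τ) is connected.
Compute connected components by grouping points that agree on all clopens:
  component: {A, B, C}


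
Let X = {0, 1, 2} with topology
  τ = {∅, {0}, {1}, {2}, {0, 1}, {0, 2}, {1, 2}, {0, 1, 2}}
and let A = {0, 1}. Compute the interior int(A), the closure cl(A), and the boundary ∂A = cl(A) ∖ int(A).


int(A) = {0, 1}, cl(A) = {0, 1}, ∂A = ∅.

Closed sets in (X, τ) are complements of opens:
  closed(X, τ) = {∅, {0}, {1}, {2}, {0, 1}, {0, 2}, {1, 2}, {0, 1, 2}}.
int(A) = ⋃ {U ∈ τ : U ⊆ A}. Opens contained in A: ∅, {0}, {1}, {0, 1}.
Taking the union of these: int(A) = {0, 1}.
cl(A) = ⋂ {C closed : A ⊆ C}. Closed sets containing A: {0, 1}, {0, 1, 2}.
Intersecting these: cl(A) = {0, 1}.
∂A = cl(A) ∖ int(A) = {0, 1} ∖ {0, 1} = ∅.


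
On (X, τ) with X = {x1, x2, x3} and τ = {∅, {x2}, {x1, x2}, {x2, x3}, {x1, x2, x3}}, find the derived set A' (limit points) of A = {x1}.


A' = ∅

For each x ∈ X, list the open sets U ∈ τ with x ∈ U, then check whether U ∩ (A ∖ {x}) ≠ ∅ for every such U.
  x = x1: open {x1, x2} ∋ x has {x1, x2} ∩ (A ∖ {x1}) = ∅, so x is NOT a limit point.
  x = x2: open {x2} ∋ x has {x2} ∩ (A ∖ {x2}) = ∅, so x is NOT a limit point.
  x = x3: open {x2, x3} ∋ x has {x2, x3} ∩ (A ∖ {x3}) = ∅, so x is NOT a limit point.
Collecting: A' = ∅.


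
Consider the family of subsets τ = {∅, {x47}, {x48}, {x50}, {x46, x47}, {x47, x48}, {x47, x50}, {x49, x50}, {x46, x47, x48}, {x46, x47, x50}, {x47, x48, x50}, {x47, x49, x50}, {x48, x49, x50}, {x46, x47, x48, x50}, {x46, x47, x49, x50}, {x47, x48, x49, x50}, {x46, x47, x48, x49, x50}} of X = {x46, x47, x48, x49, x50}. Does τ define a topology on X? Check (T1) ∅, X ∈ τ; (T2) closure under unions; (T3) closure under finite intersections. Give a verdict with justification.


τ is NOT a topology on X.

Axiom (T1): ∅ ∈ τ? Yes; X ∈ τ? Yes.
Axiom (T2/T3): check pairwise unions and intersections of members of τ.
Counterexample for (T2): {x48} ∪ {x50} = {x48, x50} ∉ τ. Therefore τ is NOT a topology.


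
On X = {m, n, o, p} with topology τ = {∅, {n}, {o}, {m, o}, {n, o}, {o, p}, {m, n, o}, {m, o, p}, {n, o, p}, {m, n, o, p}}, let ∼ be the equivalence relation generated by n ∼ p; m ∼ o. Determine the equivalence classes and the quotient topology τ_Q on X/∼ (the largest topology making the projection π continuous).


X/∼ = {[m=o], [n=p]}; |τ_Q| = 3.

Equivalence classes: [m=o], [n=p].
Quotient map π: X → X/∼ sends m ↦ [m=o], n ↦ [n=p], o ↦ [m=o], p ↦ [n=p].
For each subset V ⊆ X/∼, compute π^{-1}(V) ⊆ X and check whether π^{-1}(V) ∈ τ. V is open in τ_Q iff π^{-1}(V) ∈ τ.
  V = {}: π^{-1}(V) = ∅ ∈ τ ✓.
  V = {[m=o]}: π^{-1}(V) = {m, o} ∈ τ ✓.
  V = {[n=p]}: π^{-1}(V) = {n, p} ∉ τ ✗.
  V = {[m=o], [n=p]}: π^{-1}(V) = {m, n, o, p} ∈ τ ✓.
Open sets in the quotient: τ_Q = {{}, {[m=o]}, {[m=o], [n=p]}} (3 elements).
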